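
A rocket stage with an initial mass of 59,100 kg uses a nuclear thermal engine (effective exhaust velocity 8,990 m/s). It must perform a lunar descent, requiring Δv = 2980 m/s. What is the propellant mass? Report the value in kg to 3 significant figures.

propellant mass ≈ 16700 kg

By the Tsiolkovsky rocket equation, m₀/m_f = exp(Δv / v_e) = exp(2980 / 8990.0) = exp(0.3315) = 1.3930.
m_f = 59,100 / 1.3930 = 42,426.4 kg, so propellant = m₀ − m_f = 59,100 − 42,426.4 = 16,673.6 kg.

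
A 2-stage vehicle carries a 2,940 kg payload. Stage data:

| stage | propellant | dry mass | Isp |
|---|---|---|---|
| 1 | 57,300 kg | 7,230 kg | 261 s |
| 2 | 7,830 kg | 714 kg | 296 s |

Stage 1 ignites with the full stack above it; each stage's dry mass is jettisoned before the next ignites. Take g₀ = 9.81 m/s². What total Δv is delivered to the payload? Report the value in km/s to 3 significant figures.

Δv ≈ 6.91 km/s

Ignition mass of stage 1 = 57,300+7,230 + 7,830+714 + 2,940 = 76,014 kg.
Stage 1: m₀ = 76,014 kg, m_f = 76,014 − 57,300 = 18,714 kg; Δv = 261×9.81×ln(4.062) = 2560.4×1.4016 ≈ 3589 m/s.
Stage 2: m₀ = 11,484 kg, m_f = 11,484 − 7,830 = 3,654 kg; Δv = 296×9.81×ln(3.143) = 2903.8×1.1451 ≈ 3325 m/s.
Total Δv = 3589 + 3325 = 6914 m/s.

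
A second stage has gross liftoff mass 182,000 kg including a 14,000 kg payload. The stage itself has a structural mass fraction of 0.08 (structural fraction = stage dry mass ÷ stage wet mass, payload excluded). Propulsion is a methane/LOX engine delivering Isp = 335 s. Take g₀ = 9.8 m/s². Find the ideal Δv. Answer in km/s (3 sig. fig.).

Δv ≈ 6.21 km/s

Stage wet mass = m₀ − payload = 182,000 − 14,000 = 168,000 kg.
Stage dry mass = ε × stage wet mass = 0.08 × 168,000 = 13,440 kg.
Burnout mass m_f = stage dry + payload = 13,440 + 14,000 = 27,440 kg.
v_e = Isp · g₀ = 335 × 9.8 = 3283.0 m/s.
Δv = v_e · ln(182,000/27,440) = 3283.0 × ln(6.633) = 3283.0 × 1.8920 ≈ 6211 m/s.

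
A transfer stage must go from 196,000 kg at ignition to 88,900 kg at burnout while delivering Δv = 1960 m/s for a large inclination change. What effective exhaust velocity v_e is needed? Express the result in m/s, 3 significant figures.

v_e ≈ 2480 m/s

ln(m₀/m_f) = ln(196000/88900) = ln(2.205) = 0.7906.
By the Tsiolkovsky rocket equation, v_e = Δv / ln(m₀/m_f) = 1960 / 0.7906 = 2479.1 m/s.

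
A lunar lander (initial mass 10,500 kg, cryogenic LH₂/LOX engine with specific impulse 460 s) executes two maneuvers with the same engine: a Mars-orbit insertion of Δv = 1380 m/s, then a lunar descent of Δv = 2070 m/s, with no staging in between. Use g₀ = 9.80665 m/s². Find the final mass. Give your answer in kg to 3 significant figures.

v_e = Isp · g₀ = 460 × 9.80665 = 4511.1 m/s.
After the first burn: m = 10500 × exp(−1380/4511.1) = 10500 × 0.73645 = 7,732.73 kg.
After the second burn: m = 7,732.73 × exp(−2070/4511.1) = 7,732.73 × 0.63200 = 4,887.09 kg.

final mass ≈ 4890 kg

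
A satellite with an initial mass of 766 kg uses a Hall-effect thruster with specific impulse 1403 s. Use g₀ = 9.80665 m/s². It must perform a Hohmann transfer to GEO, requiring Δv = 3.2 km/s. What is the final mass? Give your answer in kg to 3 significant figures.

final mass ≈ 607 kg

v_e = Isp · g₀ = 1403 × 9.80665 = 13758.7 m/s.
m₀/m_f = exp(Δv / v_e) = exp(3200 / 13758.7) = exp(0.2326) = 1.2619.
m_f = m₀ / 1.2619 = 766 / 1.2619 = 607.021 kg.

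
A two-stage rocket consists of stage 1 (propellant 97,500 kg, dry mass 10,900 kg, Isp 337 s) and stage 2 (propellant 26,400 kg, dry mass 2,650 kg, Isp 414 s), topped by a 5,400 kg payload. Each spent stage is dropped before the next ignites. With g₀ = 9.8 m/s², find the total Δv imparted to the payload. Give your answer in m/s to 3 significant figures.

Δv ≈ 9690 m/s

Ignition mass of stage 1 = 97,500+10,900 + 26,400+2,650 + 5,400 = 142,850 kg.
Stage 1: m₀ = 142,850 kg, m_f = 142,850 − 97,500 = 45,350 kg; Δv = 337×9.8×ln(3.15) = 3302.6×1.1474 ≈ 3789 m/s.
Stage 2: m₀ = 34,450 kg, m_f = 34,450 − 26,400 = 8,050 kg; Δv = 414×9.8×ln(4.28) = 4057.2×1.4538 ≈ 5899 m/s.
Total Δv = 3789 + 5899 = 9688 m/s.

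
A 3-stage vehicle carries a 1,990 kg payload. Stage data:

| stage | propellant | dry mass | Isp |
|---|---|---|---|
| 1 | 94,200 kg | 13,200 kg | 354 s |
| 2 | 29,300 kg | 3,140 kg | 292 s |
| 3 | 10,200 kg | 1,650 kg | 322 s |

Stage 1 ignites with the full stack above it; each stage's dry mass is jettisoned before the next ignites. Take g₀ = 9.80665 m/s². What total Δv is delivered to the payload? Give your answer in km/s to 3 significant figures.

Ignition mass of stage 1 = 94,200+13,200 + 29,300+3,140 + 10,200+1,650 + 1,990 = 153,680 kg.
Stage 1: m₀ = 153,680 kg, m_f = 153,680 − 94,200 = 59,480 kg; Δv = 354×9.80665×ln(2.584) = 3471.6×0.9492 ≈ 3295 m/s.
Stage 2: m₀ = 46,280 kg, m_f = 46,280 − 29,300 = 16,980 kg; Δv = 292×9.80665×ln(2.726) = 2863.5×1.0027 ≈ 2871 m/s.
Stage 3: m₀ = 13,840 kg, m_f = 13,840 − 10,200 = 3,640 kg; Δv = 322×9.80665×ln(3.802) = 3157.7×1.3356 ≈ 4217 m/s.
Total Δv = 3295 + 2871 + 4217 = 10383 m/s.

Δv ≈ 10.4 km/s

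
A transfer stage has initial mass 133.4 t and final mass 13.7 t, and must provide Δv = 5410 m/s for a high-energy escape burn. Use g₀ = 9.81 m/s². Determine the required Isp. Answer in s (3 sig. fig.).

ln(m₀/m_f) = ln(133400/13700) = ln(9.737) = 2.2760.
v_e = Δv / ln(m₀/m_f) = 5410 / 2.2760 = 2377.0 m/s.
Isp = v_e / g₀ = 2377.0 / 9.81 = 242.3 s.

Isp ≈ 242 s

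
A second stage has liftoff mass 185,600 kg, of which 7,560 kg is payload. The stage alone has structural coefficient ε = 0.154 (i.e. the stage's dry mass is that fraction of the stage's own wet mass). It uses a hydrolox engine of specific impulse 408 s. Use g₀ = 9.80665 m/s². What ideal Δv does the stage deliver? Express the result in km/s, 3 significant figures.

Stage wet mass = m₀ − payload = 185,600 − 7,560 = 178,040 kg.
Stage dry mass = ε × stage wet mass = 0.154 × 178,040 = 27,418.2 kg.
Burnout mass m_f = stage dry + payload = 27,418.2 + 7,560 = 34,978.2 kg.
v_e = Isp · g₀ = 408 × 9.80665 = 4001.1 m/s.
Δv = v_e · ln(185,600/34,978.2) = 4001.1 × ln(5.306) = 4001.1 × 1.6689 ≈ 6677 m/s.

Δv ≈ 6.68 km/s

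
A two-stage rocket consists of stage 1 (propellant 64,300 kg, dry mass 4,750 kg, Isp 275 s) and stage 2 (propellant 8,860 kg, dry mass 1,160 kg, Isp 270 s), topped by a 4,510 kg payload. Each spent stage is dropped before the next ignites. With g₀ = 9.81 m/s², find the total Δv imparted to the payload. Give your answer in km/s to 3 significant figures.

Δv ≈ 6.45 km/s

Ignition mass of stage 1 = 64,300+4,750 + 8,860+1,160 + 4,510 = 83,580 kg.
Stage 1: m₀ = 83,580 kg, m_f = 83,580 − 64,300 = 19,280 kg; Δv = 275×9.81×ln(4.335) = 2697.8×1.4667 ≈ 3957 m/s.
Stage 2: m₀ = 14,530 kg, m_f = 14,530 − 8,860 = 5,670 kg; Δv = 270×9.81×ln(2.563) = 2648.7×0.9410 ≈ 2492 m/s.
Total Δv = 3957 + 2492 = 6449 m/s.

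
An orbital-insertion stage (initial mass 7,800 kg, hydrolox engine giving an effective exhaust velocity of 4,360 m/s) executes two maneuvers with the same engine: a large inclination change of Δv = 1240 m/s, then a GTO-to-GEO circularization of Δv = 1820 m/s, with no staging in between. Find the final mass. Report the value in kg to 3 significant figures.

final mass ≈ 3870 kg

After the first burn: m = 7800 × exp(−1240/4360.0) = 7800 × 0.75246 = 5,869.19 kg.
After the second burn: m = 5,869.19 × exp(−1820/4360.0) = 5,869.19 × 0.65874 = 3,866.27 kg.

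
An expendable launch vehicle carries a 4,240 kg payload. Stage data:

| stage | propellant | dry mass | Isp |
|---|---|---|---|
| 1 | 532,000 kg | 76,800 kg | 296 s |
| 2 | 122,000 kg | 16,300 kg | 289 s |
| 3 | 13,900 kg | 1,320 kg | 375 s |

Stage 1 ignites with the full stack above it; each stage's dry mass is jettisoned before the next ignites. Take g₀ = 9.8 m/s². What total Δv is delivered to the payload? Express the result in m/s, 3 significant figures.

Δv ≈ 12200 m/s

Ignition mass of stage 1 = 532,000+76,800 + 122,000+16,300 + 13,900+1,320 + 4,240 = 766,560 kg.
Stage 1: m₀ = 766,560 kg, m_f = 766,560 − 532,000 = 234,560 kg; Δv = 296×9.8×ln(3.268) = 2900.8×1.1842 ≈ 3435 m/s.
Stage 2: m₀ = 157,760 kg, m_f = 157,760 − 122,000 = 35,760 kg; Δv = 289×9.8×ln(4.412) = 2832.2×1.4842 ≈ 4204 m/s.
Stage 3: m₀ = 19,460 kg, m_f = 19,460 − 13,900 = 5,560 kg; Δv = 375×9.8×ln(3.5) = 3675.0×1.2528 ≈ 4604 m/s.
Total Δv = 3435 + 4204 + 4604 = 12243 m/s.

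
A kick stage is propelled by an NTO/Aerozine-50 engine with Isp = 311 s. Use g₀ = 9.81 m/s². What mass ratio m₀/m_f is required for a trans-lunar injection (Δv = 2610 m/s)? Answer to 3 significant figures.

mass ratio ≈ 2.35

v_e = Isp · g₀ = 311 × 9.81 = 3050.9 m/s.
From the ideal rocket equation, m₀/m_f = exp(Δv / v_e) = exp(2610 / 3050.9) = exp(0.8555) = 2.3525.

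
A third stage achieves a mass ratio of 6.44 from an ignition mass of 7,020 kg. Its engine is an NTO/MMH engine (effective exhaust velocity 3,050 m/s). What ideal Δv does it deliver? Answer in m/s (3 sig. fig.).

Using Δv = v_e ln(m₀/m_f): Δv = v_e · ln(6.44) = 3050.0 × 1.8625 ≈ 5680.7 m/s.

Δv ≈ 5680 m/s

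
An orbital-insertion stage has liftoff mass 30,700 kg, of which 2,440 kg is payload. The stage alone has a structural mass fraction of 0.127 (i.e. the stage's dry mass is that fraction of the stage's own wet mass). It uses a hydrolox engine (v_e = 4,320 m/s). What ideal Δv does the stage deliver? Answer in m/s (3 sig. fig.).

Δv ≈ 7030 m/s

Stage wet mass = m₀ − payload = 30,700 − 2,440 = 28,260 kg.
Stage dry mass = ε × stage wet mass = 0.127 × 28,260 = 3,589.02 kg.
Burnout mass m_f = stage dry + payload = 3,589.02 + 2,440 = 6,029.02 kg.
Δv = v_e · ln(30,700/6,029.02) = 4320.0 × ln(5.092) = 4320.0 × 1.6277 ≈ 7032 m/s.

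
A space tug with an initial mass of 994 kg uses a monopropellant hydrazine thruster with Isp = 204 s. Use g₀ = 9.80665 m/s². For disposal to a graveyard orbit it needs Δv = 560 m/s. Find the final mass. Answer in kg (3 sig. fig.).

final mass ≈ 751 kg

v_e = Isp · g₀ = 204 × 9.80665 = 2000.6 m/s.
From the ideal rocket equation, m₀/m_f = exp(Δv / v_e) = exp(560 / 2000.6) = exp(0.2799) = 1.3230.
m_f = m₀ / 1.3230 = 994 / 1.3230 = 751.323 kg.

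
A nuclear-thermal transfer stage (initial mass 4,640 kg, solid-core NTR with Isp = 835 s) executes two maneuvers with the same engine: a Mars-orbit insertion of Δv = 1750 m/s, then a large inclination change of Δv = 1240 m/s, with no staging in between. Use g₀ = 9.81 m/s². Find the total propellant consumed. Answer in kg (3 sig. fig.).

total propellant consumed ≈ 1420 kg

v_e = Isp · g₀ = 835 × 9.81 = 8191.4 m/s.
After the first burn: m = 4640 × exp(−1750/8191.4) = 4640 × 0.80764 = 3,747.45 kg.
After the second burn: m = 3,747.45 × exp(−1240/8191.4) = 3,747.45 × 0.85952 = 3,221.01 kg.
Total propellant = m₀ − m_final = 4640 − 3,221.01 = 1,418.99 kg.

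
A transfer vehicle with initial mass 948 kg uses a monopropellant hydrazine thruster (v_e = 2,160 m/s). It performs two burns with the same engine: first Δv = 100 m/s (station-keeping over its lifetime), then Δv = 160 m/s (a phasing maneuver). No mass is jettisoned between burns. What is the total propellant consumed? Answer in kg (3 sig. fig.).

After the first burn: m = 948 × exp(−100/2160.0) = 948 × 0.95476 = 905.112 kg.
After the second burn: m = 905.112 × exp(−160/2160.0) = 905.112 × 0.92860 = 840.487 kg.
Total propellant = m₀ − m_final = 948 − 840.487 = 107.513 kg.

total propellant consumed ≈ 108 kg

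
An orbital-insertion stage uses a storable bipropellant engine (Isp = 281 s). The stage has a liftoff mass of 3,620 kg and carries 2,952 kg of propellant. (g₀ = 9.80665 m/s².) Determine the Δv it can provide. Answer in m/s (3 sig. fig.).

v_e = Isp · g₀ = 281 × 9.80665 = 2755.7 m/s.
m_f = m₀ − m_prop = 3,620 − 2,952 = 668 kg.
Rocket equation: Δv = v_e · ln(m₀/m_f) = 2755.7 × ln(5.419) = 2755.7 × 1.6899 ≈ 4656.9 m/s.

Δv ≈ 4660 m/s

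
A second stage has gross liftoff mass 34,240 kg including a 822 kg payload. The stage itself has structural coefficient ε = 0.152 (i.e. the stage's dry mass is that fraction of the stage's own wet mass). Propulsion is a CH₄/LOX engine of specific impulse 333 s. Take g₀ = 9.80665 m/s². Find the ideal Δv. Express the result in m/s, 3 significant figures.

Δv ≈ 5740 m/s

Stage wet mass = m₀ − payload = 34,240 − 822 = 33,418 kg.
Stage dry mass = ε × stage wet mass = 0.152 × 33,418 = 5,079.54 kg.
Burnout mass m_f = stage dry + payload = 5,079.54 + 822 = 5,901.54 kg.
v_e = Isp · g₀ = 333 × 9.80665 = 3265.6 m/s.
Δv = v_e · ln(34,240/5,901.54) = 3265.6 × ln(5.802) = 3265.6 × 1.7582 ≈ 5742 m/s.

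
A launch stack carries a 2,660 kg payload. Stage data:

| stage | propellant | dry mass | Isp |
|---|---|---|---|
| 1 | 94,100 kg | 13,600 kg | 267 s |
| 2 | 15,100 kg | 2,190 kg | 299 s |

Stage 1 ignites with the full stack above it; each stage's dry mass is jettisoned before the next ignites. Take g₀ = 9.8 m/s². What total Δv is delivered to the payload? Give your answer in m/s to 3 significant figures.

Ignition mass of stage 1 = 94,100+13,600 + 15,100+2,190 + 2,660 = 127,650 kg.
Stage 1: m₀ = 127,650 kg, m_f = 127,650 − 94,100 = 33,550 kg; Δv = 267×9.8×ln(3.805) = 2616.6×1.3363 ≈ 3496 m/s.
Stage 2: m₀ = 19,950 kg, m_f = 19,950 − 15,100 = 4,850 kg; Δv = 299×9.8×ln(4.113) = 2930.2×1.4143 ≈ 4144 m/s.
Total Δv = 3496 + 4144 = 7640 m/s.

Δv ≈ 7640 m/s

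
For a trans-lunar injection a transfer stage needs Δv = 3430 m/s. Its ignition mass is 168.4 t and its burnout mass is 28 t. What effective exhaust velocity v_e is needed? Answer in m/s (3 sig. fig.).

ln(m₀/m_f) = ln(168400/28000) = ln(6.014) = 1.7941.
v_e = Δv / ln(m₀/m_f) = 3430 / 1.7941 = 1911.8 m/s.

v_e ≈ 1910 m/s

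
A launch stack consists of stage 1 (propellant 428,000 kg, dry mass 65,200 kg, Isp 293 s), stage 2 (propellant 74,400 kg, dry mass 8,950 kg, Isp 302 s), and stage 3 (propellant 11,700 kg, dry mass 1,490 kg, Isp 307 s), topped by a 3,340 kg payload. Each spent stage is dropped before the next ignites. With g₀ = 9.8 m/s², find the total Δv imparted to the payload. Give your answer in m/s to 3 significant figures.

Ignition mass of stage 1 = 428,000+65,200 + 74,400+8,950 + 11,700+1,490 + 3,340 = 593,080 kg.
Stage 1: m₀ = 593,080 kg, m_f = 593,080 − 428,000 = 165,080 kg; Δv = 293×9.8×ln(3.593) = 2871.4×1.2789 ≈ 3672 m/s.
Stage 2: m₀ = 99,880 kg, m_f = 99,880 − 74,400 = 25,480 kg; Δv = 302×9.8×ln(3.92) = 2959.6×1.3661 ≈ 4043 m/s.
Stage 3: m₀ = 16,530 kg, m_f = 16,530 − 11,700 = 4,830 kg; Δv = 307×9.8×ln(3.422) = 3008.6×1.2303 ≈ 3702 m/s.
Total Δv = 3672 + 4043 + 3702 = 11417 m/s.

Δv ≈ 11400 m/s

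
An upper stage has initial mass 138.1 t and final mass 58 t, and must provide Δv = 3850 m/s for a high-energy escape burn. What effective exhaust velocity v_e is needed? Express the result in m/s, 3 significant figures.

v_e ≈ 4440 m/s

ln(m₀/m_f) = ln(138100/58000) = ln(2.381) = 0.8675.
By the Tsiolkovsky rocket equation, v_e = Δv / ln(m₀/m_f) = 3850 / 0.8675 = 4437.9 m/s.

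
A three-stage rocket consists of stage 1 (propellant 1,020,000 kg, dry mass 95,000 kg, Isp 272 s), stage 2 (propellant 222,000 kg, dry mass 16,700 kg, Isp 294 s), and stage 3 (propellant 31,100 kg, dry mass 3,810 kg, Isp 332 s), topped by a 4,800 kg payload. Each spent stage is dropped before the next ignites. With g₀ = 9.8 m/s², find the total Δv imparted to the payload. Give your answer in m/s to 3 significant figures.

Δv ≈ 13100 m/s

Ignition mass of stage 1 = 1,020,000+95,000 + 222,000+16,700 + 31,100+3,810 + 4,800 = 1,393,410 kg.
Stage 1: m₀ = 1,393,410 kg, m_f = 1,393,410 − 1,020,000 = 373,410 kg; Δv = 272×9.8×ln(3.732) = 2665.6×1.3168 ≈ 3510 m/s.
Stage 2: m₀ = 278,410 kg, m_f = 278,410 − 222,000 = 56,410 kg; Δv = 294×9.8×ln(4.935) = 2881.2×1.5964 ≈ 4600 m/s.
Stage 3: m₀ = 39,710 kg, m_f = 39,710 − 31,100 = 8,610 kg; Δv = 332×9.8×ln(4.612) = 3253.6×1.5287 ≈ 4974 m/s.
Total Δv = 3510 + 4600 + 4974 = 13084 m/s.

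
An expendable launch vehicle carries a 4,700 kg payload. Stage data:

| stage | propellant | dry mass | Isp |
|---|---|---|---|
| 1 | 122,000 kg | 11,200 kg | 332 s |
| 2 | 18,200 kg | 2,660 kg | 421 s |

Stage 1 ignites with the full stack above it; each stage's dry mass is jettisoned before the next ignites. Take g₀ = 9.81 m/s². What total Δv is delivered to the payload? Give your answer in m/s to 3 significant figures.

Δv ≈ 9910 m/s

Ignition mass of stage 1 = 122,000+11,200 + 18,200+2,660 + 4,700 = 158,760 kg.
Stage 1: m₀ = 158,760 kg, m_f = 158,760 − 122,000 = 36,760 kg; Δv = 332×9.81×ln(4.319) = 3256.9×1.4630 ≈ 4765 m/s.
Stage 2: m₀ = 25,560 kg, m_f = 25,560 − 18,200 = 7,360 kg; Δv = 421×9.81×ln(3.473) = 4130.0×1.2450 ≈ 5142 m/s.
Total Δv = 4765 + 5142 = 9907 m/s.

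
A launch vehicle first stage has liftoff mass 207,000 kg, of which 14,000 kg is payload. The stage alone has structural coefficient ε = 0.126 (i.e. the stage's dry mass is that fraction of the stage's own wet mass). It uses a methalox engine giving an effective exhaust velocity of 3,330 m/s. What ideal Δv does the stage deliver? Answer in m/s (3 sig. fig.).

Stage wet mass = m₀ − payload = 207,000 − 14,000 = 193,000 kg.
Stage dry mass = ε × stage wet mass = 0.126 × 193,000 = 24,318 kg.
Burnout mass m_f = stage dry + payload = 24,318 + 14,000 = 38,318 kg.
Δv = v_e · ln(207,000/38,318) = 3330.0 × ln(5.402) = 3330.0 × 1.6868 ≈ 5617 m/s.

Δv ≈ 5620 m/s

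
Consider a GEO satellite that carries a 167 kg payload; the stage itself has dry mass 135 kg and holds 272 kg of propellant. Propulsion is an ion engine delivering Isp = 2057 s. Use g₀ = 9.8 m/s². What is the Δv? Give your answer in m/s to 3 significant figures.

v_e = Isp · g₀ = 2057 × 9.8 = 20158.6 m/s.
m₀ = payload + dry + propellant = 167 + 135 + 272 = 574 kg.
m_f = payload + dry = 167 + 135 = 302 kg.
Rocket equation: Δv = v_e · ln(m₀/m_f) = 20158.6 × ln(1.901) = 20158.6 × 0.6422 ≈ 12945.9 m/s.

Δv ≈ 12900 m/s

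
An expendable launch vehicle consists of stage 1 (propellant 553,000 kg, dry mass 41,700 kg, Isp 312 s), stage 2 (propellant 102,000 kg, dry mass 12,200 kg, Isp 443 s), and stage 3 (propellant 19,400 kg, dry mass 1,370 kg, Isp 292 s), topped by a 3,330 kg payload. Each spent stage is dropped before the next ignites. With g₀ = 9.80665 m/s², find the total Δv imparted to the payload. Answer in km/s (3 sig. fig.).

Ignition mass of stage 1 = 553,000+41,700 + 102,000+12,200 + 19,400+1,370 + 3,330 = 733,000 kg.
Stage 1: m₀ = 733,000 kg, m_f = 733,000 − 553,000 = 180,000 kg; Δv = 312×9.80665×ln(4.072) = 3059.7×1.4042 ≈ 4296 m/s.
Stage 2: m₀ = 138,300 kg, m_f = 138,300 − 102,000 = 36,300 kg; Δv = 443×9.80665×ln(3.81) = 4344.3×1.3376 ≈ 5811 m/s.
Stage 3: m₀ = 24,100 kg, m_f = 24,100 − 19,400 = 4,700 kg; Δv = 292×9.80665×ln(5.128) = 2863.5×1.6346 ≈ 4681 m/s.
Total Δv = 4296 + 5811 + 4681 = 14788 m/s.

Δv ≈ 14.8 km/s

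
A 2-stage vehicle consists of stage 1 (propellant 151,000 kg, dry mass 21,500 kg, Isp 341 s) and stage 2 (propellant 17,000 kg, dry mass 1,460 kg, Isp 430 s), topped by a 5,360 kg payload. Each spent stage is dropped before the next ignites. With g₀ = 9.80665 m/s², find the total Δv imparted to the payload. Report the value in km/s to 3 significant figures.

Ignition mass of stage 1 = 151,000+21,500 + 17,000+1,460 + 5,360 = 196,320 kg.
Stage 1: m₀ = 196,320 kg, m_f = 196,320 − 151,000 = 45,320 kg; Δv = 341×9.80665×ln(4.332) = 3344.1×1.4660 ≈ 4902 m/s.
Stage 2: m₀ = 23,820 kg, m_f = 23,820 − 17,000 = 6,820 kg; Δv = 430×9.80665×ln(3.493) = 4216.9×1.2507 ≈ 5274 m/s.
Total Δv = 4902 + 5274 = 10176 m/s.

Δv ≈ 10.2 km/s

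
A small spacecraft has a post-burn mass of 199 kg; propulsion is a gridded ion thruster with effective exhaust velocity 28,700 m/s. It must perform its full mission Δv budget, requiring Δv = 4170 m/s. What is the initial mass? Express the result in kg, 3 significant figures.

m₀/m_f = exp(Δv / v_e) = exp(4170 / 28700.0) = exp(0.1453) = 1.1564.
m₀ = m_f × 1.1564 = 199 × 1.1564 = 230.124 kg.

initial mass ≈ 230 kg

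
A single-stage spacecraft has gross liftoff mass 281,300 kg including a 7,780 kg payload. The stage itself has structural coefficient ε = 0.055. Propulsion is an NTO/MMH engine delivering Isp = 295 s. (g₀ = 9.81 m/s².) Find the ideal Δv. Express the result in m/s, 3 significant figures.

Δv ≈ 7270 m/s

Stage wet mass = m₀ − payload = 281,300 − 7,780 = 273,520 kg.
Stage dry mass = ε × stage wet mass = 0.055 × 273,520 = 15,043.6 kg.
Burnout mass m_f = stage dry + payload = 15,043.6 + 7,780 = 22,823.6 kg.
v_e = Isp · g₀ = 295 × 9.81 = 2894.0 m/s.
Δv = v_e · ln(281,300/22,823.6) = 2894.0 × ln(12.32) = 2894.0 × 2.5116 ≈ 7269 m/s.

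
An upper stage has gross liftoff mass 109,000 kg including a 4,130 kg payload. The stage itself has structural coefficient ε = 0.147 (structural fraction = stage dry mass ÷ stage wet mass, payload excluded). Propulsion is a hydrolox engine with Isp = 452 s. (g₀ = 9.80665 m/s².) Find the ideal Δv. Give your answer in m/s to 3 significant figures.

Stage wet mass = m₀ − payload = 109,000 − 4,130 = 104,870 kg.
Stage dry mass = ε × stage wet mass = 0.147 × 104,870 = 15,415.9 kg.
Burnout mass m_f = stage dry + payload = 15,415.9 + 4,130 = 19,545.9 kg.
v_e = Isp · g₀ = 452 × 9.80665 = 4432.6 m/s.
Using Δv = v_e ln(m₀/m_f): Δv = v_e · ln(109,000/19,545.9) = 4432.6 × ln(5.577) = 4432.6 × 1.7186 ≈ 7618 m/s.

Δv ≈ 7620 m/s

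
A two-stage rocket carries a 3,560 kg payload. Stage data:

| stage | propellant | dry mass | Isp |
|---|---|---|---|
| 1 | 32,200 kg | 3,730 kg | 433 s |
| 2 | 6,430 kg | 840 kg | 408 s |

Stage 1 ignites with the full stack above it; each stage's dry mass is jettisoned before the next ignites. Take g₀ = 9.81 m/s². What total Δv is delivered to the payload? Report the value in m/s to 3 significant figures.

Ignition mass of stage 1 = 32,200+3,730 + 6,430+840 + 3,560 = 46,760 kg.
Stage 1: m₀ = 46,760 kg, m_f = 46,760 − 32,200 = 14,560 kg; Δv = 433×9.81×ln(3.212) = 4247.7×1.1668 ≈ 4956 m/s.
Stage 2: m₀ = 10,830 kg, m_f = 10,830 − 6,430 = 4,400 kg; Δv = 408×9.81×ln(2.461) = 4002.5×0.9007 ≈ 3605 m/s.
Total Δv = 4956 + 3605 = 8561 m/s.

Δv ≈ 8560 m/s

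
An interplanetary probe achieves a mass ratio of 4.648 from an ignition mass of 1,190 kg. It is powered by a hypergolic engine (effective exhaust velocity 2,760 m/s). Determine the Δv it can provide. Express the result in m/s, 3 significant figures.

Δv ≈ 4240 m/s

By the Tsiolkovsky rocket equation, Δv = v_e · ln(4.648) = 2760.0 × 1.5364 ≈ 4240.6 m/s.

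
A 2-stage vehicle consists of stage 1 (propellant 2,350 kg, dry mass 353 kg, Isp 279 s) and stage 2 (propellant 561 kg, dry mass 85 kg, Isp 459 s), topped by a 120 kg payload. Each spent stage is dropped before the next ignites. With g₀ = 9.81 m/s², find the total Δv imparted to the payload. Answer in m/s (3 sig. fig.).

Ignition mass of stage 1 = 2,350+353 + 561+85 + 120 = 3,469 kg.
Stage 1: m₀ = 3,469 kg, m_f = 3,469 − 2,350 = 1,119 kg; Δv = 279×9.81×ln(3.1) = 2737.0×1.1314 ≈ 3097 m/s.
Stage 2: m₀ = 766 kg, m_f = 766 − 561 = 205 kg; Δv = 459×9.81×ln(3.737) = 4502.8×1.3182 ≈ 5935 m/s.
Total Δv = 3097 + 5935 = 9032 m/s.

Δv ≈ 9030 m/s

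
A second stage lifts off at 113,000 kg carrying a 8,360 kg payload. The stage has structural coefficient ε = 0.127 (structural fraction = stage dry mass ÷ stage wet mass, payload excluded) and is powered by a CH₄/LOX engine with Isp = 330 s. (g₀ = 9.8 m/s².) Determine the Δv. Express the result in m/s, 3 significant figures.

Δv ≈ 5340 m/s

Stage wet mass = m₀ − payload = 113,000 − 8,360 = 104,640 kg.
Stage dry mass = ε × stage wet mass = 0.127 × 104,640 = 13,289.3 kg.
Burnout mass m_f = stage dry + payload = 13,289.3 + 8,360 = 21,649.3 kg.
v_e = Isp · g₀ = 330 × 9.8 = 3234.0 m/s.
Δv = v_e · ln(113,000/21,649.3) = 3234.0 × ln(5.22) = 3234.0 × 1.6524 ≈ 5344 m/s.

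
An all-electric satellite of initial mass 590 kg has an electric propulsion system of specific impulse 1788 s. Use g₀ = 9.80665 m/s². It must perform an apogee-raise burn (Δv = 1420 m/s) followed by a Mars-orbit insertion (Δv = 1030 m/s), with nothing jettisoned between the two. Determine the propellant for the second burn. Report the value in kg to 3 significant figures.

propellant for the second burn ≈ 31.0 kg

v_e = Isp · g₀ = 1788 × 9.80665 = 17534.3 m/s.
After the first burn: m = 590 × exp(−1420/17534.3) = 590 × 0.92221 = 544.104 kg.
After the second burn: m = 544.104 × exp(−1030/17534.3) = 544.104 × 0.94295 = 513.063 kg.
Second-burn propellant = 544.104 − 513.063 = 31.041 kg.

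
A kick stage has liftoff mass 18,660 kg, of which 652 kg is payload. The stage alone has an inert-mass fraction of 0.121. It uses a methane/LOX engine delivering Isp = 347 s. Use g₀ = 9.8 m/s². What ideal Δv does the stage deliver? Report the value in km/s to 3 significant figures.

Δv ≈ 6.41 km/s

Stage wet mass = m₀ − payload = 18,660 − 652 = 18,008 kg.
Stage dry mass = ε × stage wet mass = 0.121 × 18,008 = 2,178.97 kg.
Burnout mass m_f = stage dry + payload = 2,178.97 + 652 = 2,830.97 kg.
v_e = Isp · g₀ = 347 × 9.8 = 3400.6 m/s.
By the Tsiolkovsky rocket equation, Δv = v_e · ln(18,660/2,830.97) = 3400.6 × ln(6.591) = 3400.6 × 1.8858 ≈ 6413 m/s.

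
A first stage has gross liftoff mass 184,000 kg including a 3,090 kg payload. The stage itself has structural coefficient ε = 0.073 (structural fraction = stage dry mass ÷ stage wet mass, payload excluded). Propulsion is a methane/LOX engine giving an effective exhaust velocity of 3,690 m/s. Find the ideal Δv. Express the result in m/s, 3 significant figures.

Δv ≈ 8940 m/s

Stage wet mass = m₀ − payload = 184,000 − 3,090 = 180,910 kg.
Stage dry mass = ε × stage wet mass = 0.073 × 180,910 = 13,206.4 kg.
Burnout mass m_f = stage dry + payload = 13,206.4 + 3,090 = 16,296.4 kg.
Δv = v_e · ln(184,000/16,296.4) = 3690.0 × ln(11.29) = 3690.0 × 2.4240 ≈ 8945 m/s.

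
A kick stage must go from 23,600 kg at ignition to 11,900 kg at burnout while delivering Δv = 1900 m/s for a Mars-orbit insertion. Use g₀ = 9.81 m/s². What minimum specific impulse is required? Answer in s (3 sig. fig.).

Isp ≈ 283 s

ln(m₀/m_f) = ln(23600/11900) = ln(1.983) = 0.6847.
v_e = Δv / ln(m₀/m_f) = 1900 / 0.6847 = 2774.9 m/s.
Isp = v_e / g₀ = 2774.9 / 9.81 = 282.9 s.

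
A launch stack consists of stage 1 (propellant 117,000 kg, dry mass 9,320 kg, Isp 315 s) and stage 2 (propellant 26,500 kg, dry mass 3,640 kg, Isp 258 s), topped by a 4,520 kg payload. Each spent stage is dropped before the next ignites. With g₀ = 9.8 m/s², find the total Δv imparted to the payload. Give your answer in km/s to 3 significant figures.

Δv ≈ 7.66 km/s

Ignition mass of stage 1 = 117,000+9,320 + 26,500+3,640 + 4,520 = 160,980 kg.
Stage 1: m₀ = 160,980 kg, m_f = 160,980 − 117,000 = 43,980 kg; Δv = 315×9.8×ln(3.66) = 3087.0×1.2975 ≈ 4006 m/s.
Stage 2: m₀ = 34,660 kg, m_f = 34,660 − 26,500 = 8,160 kg; Δv = 258×9.8×ln(4.248) = 2528.4×1.4463 ≈ 3657 m/s.
Total Δv = 4006 + 3657 = 7663 m/s.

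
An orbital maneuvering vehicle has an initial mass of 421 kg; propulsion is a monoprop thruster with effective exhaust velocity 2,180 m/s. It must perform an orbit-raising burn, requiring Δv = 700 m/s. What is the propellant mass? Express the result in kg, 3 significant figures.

propellant mass ≈ 116 kg

Using Δv = v_e ln(m₀/m_f): m₀/m_f = exp(Δv / v_e) = exp(700 / 2180.0) = exp(0.3211) = 1.3786.
m_f = 421 / 1.3786 = 305.382 kg, so propellant = m₀ − m_f = 421 − 305.382 = 115.618 kg.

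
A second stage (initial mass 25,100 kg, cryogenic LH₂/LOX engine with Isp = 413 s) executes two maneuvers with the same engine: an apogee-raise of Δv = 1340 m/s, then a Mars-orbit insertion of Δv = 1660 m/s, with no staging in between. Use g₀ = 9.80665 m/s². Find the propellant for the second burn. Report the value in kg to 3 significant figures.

propellant for the second burn ≈ 6060 kg

v_e = Isp · g₀ = 413 × 9.80665 = 4050.1 m/s.
After the first burn: m = 25100 × exp(−1340/4050.1) = 25100 × 0.71831 = 18,029.6 kg.
After the second burn: m = 18,029.6 × exp(−1660/4050.1) = 18,029.6 × 0.66374 = 11,967 kg.
Second-burn propellant = 18,029.6 − 11,967 = 6,062.6 kg.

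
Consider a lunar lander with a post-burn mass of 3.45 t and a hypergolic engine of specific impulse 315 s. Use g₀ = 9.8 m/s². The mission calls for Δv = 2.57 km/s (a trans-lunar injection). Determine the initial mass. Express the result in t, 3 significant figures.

v_e = Isp · g₀ = 315 × 9.8 = 3087.0 m/s.
Rocket equation: m₀/m_f = exp(Δv / v_e) = exp(2570 / 3087.0) = exp(0.8325) = 2.2991.
m₀ = m_f × 2.2991 = 3.45 × 2.2991 = 7.9319 t.

initial mass ≈ 7.93 t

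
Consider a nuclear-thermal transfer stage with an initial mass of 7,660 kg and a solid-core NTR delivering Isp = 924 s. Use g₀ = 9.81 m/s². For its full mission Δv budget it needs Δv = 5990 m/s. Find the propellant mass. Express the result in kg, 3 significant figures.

propellant mass ≈ 3700 kg

v_e = Isp · g₀ = 924 × 9.81 = 9064.4 m/s.
m₀/m_f = exp(Δv / v_e) = exp(5990 / 9064.4) = exp(0.6608) = 1.9364.
m_f = 7,660 / 1.9364 = 3,955.79 kg, so propellant = m₀ − m_f = 7,660 − 3,955.79 = 3,704.21 kg.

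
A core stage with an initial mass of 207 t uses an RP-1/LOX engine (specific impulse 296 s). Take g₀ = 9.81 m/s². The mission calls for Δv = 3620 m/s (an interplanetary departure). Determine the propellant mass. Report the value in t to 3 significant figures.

v_e = Isp · g₀ = 296 × 9.81 = 2903.8 m/s.
m₀/m_f = exp(Δv / v_e) = exp(3620 / 2903.8) = exp(1.2467) = 3.4787.
m_f = 207 / 3.4787 = 59.505 t, so propellant = m₀ − m_f = 207 − 59.505 = 147.495 t.

propellant mass ≈ 147 t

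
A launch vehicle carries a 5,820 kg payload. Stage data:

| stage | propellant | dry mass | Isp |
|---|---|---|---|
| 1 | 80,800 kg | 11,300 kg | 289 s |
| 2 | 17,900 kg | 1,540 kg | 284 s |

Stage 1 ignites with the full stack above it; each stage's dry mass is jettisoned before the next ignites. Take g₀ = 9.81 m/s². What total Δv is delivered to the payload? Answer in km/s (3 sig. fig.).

Δv ≈ 6.74 km/s

Ignition mass of stage 1 = 80,800+11,300 + 17,900+1,540 + 5,820 = 117,360 kg.
Stage 1: m₀ = 117,360 kg, m_f = 117,360 − 80,800 = 36,560 kg; Δv = 289×9.81×ln(3.21) = 2835.1×1.1663 ≈ 3307 m/s.
Stage 2: m₀ = 25,260 kg, m_f = 25,260 − 17,900 = 7,360 kg; Δv = 284×9.81×ln(3.432) = 2786.0×1.2332 ≈ 3436 m/s.
Total Δv = 3307 + 3436 = 6743 m/s.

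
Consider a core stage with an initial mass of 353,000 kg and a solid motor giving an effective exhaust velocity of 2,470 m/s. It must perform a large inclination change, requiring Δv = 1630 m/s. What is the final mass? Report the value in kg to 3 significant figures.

Rocket equation: m₀/m_f = exp(Δv / v_e) = exp(1630 / 2470.0) = exp(0.6599) = 1.9346.
m_f = m₀ / 1.9346 = 353,000 / 1.9346 = 182,467 kg.

final mass ≈ 182000 kg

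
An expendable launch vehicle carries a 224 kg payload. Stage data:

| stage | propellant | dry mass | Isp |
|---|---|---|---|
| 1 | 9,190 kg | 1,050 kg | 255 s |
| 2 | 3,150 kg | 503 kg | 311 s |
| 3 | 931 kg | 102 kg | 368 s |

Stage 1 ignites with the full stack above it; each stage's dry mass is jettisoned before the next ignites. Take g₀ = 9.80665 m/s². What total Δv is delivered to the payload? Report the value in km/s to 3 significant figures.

Δv ≈ 10.3 km/s

Ignition mass of stage 1 = 9,190+1,050 + 3,150+503 + 931+102 + 224 = 15,150 kg.
Stage 1: m₀ = 15,150 kg, m_f = 15,150 − 9,190 = 5,960 kg; Δv = 255×9.80665×ln(2.542) = 2500.7×0.9329 ≈ 2333 m/s.
Stage 2: m₀ = 4,910 kg, m_f = 4,910 − 3,150 = 1,760 kg; Δv = 311×9.80665×ln(2.79) = 3049.9×1.0260 ≈ 3129 m/s.
Stage 3: m₀ = 1,257 kg, m_f = 1,257 − 931 = 326 kg; Δv = 368×9.80665×ln(3.856) = 3608.8×1.3496 ≈ 4870 m/s.
Total Δv = 2333 + 3129 + 4870 = 10332 m/s.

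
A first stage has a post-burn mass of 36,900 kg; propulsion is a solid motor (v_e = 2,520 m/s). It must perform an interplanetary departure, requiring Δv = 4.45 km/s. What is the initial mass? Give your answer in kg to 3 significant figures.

initial mass ≈ 216000 kg

Using Δv = v_e ln(m₀/m_f): m₀/m_f = exp(Δv / v_e) = exp(4450 / 2520.0) = exp(1.7659) = 5.8467.
m₀ = m_f × 5.8467 = 36,900 × 5.8467 = 215,743 kg.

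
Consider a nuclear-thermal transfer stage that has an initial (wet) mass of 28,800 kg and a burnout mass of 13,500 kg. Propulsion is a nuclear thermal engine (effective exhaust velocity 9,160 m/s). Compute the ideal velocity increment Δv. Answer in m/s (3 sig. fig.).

Δv ≈ 6940 m/s

From the ideal rocket equation, Δv = v_e · ln(m₀/m_f) = 9160.0 × ln(2.133) = 9160.0 × 0.7577 ≈ 6940.4 m/s.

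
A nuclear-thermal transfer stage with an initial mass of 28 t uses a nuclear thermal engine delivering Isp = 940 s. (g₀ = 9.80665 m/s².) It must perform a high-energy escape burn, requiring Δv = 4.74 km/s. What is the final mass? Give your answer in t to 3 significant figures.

v_e = Isp · g₀ = 940 × 9.80665 = 9218.3 m/s.
Using Δv = v_e ln(m₀/m_f): m₀/m_f = exp(Δv / v_e) = exp(4740 / 9218.3) = exp(0.5142) = 1.6723.
m_f = m₀ / 1.6723 = 28 / 1.6723 = 16.7434 t.

final mass ≈ 16.7 t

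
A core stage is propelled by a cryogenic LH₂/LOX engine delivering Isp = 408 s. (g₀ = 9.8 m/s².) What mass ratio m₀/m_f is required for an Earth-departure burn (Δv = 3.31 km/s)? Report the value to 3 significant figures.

v_e = Isp · g₀ = 408 × 9.8 = 3998.4 m/s.
From the ideal rocket equation, m₀/m_f = exp(Δv / v_e) = exp(3310 / 3998.4) = exp(0.8278) = 2.2884.

mass ratio ≈ 2.29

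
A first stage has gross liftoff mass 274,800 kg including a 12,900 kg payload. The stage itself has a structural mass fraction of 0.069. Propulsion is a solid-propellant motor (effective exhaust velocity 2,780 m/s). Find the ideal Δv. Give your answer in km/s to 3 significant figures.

Stage wet mass = m₀ − payload = 274,800 − 12,900 = 261,900 kg.
Stage dry mass = ε × stage wet mass = 0.069 × 261,900 = 18,071.1 kg.
Burnout mass m_f = stage dry + payload = 18,071.1 + 12,900 = 30,971.1 kg.
Rocket equation: Δv = v_e · ln(274,800/30,971.1) = 2780.0 × ln(8.873) = 2780.0 × 2.1830 ≈ 6069 m/s.

Δv ≈ 6.07 km/s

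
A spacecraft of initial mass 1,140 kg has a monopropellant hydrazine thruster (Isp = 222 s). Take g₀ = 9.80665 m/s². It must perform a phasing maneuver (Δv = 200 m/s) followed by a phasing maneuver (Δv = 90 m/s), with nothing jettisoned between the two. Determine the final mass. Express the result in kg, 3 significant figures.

final mass ≈ 998 kg

v_e = Isp · g₀ = 222 × 9.80665 = 2177.1 m/s.
After the first burn: m = 1140 × exp(−200/2177.1) = 1140 × 0.91223 = 1,039.94 kg.
After the second burn: m = 1,039.94 × exp(−90/2177.1) = 1,039.94 × 0.95950 = 997.822 kg.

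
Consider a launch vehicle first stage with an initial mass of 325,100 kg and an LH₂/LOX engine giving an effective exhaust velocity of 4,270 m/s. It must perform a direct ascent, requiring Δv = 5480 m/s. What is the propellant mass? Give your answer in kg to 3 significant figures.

propellant mass ≈ 235000 kg

From the ideal rocket equation, m₀/m_f = exp(Δv / v_e) = exp(5480 / 4270.0) = exp(1.2834) = 3.6088.
m_f = 325,100 / 3.6088 = 90,085.3 kg, so propellant = m₀ − m_f = 325,100 − 90,085.3 = 235,014.7 kg.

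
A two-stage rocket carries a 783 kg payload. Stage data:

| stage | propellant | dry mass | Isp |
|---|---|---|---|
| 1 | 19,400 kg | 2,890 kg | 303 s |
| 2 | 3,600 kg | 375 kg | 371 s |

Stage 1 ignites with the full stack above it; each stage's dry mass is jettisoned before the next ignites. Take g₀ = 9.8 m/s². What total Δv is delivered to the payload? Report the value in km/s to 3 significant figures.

Δv ≈ 8.89 km/s

Ignition mass of stage 1 = 19,400+2,890 + 3,600+375 + 783 = 27,048 kg.
Stage 1: m₀ = 27,048 kg, m_f = 27,048 − 19,400 = 7,648 kg; Δv = 303×9.8×ln(3.537) = 2969.4×1.2632 ≈ 3751 m/s.
Stage 2: m₀ = 4,758 kg, m_f = 4,758 − 3,600 = 1,158 kg; Δv = 371×9.8×ln(4.109) = 3635.8×1.4131 ≈ 5138 m/s.
Total Δv = 3751 + 5138 = 8889 m/s.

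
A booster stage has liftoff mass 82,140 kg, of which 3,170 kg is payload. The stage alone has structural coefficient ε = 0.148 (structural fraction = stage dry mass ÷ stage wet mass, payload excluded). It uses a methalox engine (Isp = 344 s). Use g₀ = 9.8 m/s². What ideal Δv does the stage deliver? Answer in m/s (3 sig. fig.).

Stage wet mass = m₀ − payload = 82,140 − 3,170 = 78,970 kg.
Stage dry mass = ε × stage wet mass = 0.148 × 78,970 = 11,687.6 kg.
Burnout mass m_f = stage dry + payload = 11,687.6 + 3,170 = 14,857.6 kg.
v_e = Isp · g₀ = 344 × 9.8 = 3371.2 m/s.
Δv = v_e · ln(82,140/14,857.6) = 3371.2 × ln(5.528) = 3371.2 × 1.7099 ≈ 5764 m/s.

Δv ≈ 5760 m/s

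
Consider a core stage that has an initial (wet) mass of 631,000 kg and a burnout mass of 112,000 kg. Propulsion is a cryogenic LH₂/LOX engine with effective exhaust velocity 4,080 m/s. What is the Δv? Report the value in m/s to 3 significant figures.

Δv ≈ 7050 m/s

Rocket equation: Δv = v_e · ln(m₀/m_f) = 4080.0 × ln(5.634) = 4080.0 × 1.7288 ≈ 7053.5 m/s.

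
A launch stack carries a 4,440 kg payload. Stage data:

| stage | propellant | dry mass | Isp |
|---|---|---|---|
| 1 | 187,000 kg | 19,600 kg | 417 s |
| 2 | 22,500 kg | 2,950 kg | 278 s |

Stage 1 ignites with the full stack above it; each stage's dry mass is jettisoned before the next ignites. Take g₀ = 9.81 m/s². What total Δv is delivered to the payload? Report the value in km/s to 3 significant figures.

Ignition mass of stage 1 = 187,000+19,600 + 22,500+2,950 + 4,440 = 236,490 kg.
Stage 1: m₀ = 236,490 kg, m_f = 236,490 − 187,000 = 49,490 kg; Δv = 417×9.81×ln(4.779) = 4090.8×1.5641 ≈ 6399 m/s.
Stage 2: m₀ = 29,890 kg, m_f = 29,890 − 22,500 = 7,390 kg; Δv = 278×9.81×ln(4.045) = 2727.2×1.3974 ≈ 3811 m/s.
Total Δv = 6399 + 3811 = 10210 m/s.

Δv ≈ 10.2 km/s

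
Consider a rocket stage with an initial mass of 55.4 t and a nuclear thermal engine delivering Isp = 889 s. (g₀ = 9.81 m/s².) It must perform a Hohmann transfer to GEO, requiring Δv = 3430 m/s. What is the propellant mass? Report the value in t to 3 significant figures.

v_e = Isp · g₀ = 889 × 9.81 = 8721.1 m/s.
m₀/m_f = exp(Δv / v_e) = exp(3430 / 8721.1) = exp(0.3933) = 1.4819.
m_f = 55.4 / 1.4819 = 37.3844 t, so propellant = m₀ − m_f = 55.4 − 37.3844 = 18.0156 t.

propellant mass ≈ 18.0 t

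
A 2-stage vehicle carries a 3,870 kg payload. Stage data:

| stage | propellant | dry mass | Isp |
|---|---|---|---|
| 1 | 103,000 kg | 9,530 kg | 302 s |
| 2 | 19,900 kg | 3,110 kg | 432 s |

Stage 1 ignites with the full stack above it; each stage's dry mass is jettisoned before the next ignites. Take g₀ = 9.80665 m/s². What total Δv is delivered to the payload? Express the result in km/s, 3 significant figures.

Δv ≈ 9.69 km/s

Ignition mass of stage 1 = 103,000+9,530 + 19,900+3,110 + 3,870 = 139,410 kg.
Stage 1: m₀ = 139,410 kg, m_f = 139,410 − 103,000 = 36,410 kg; Δv = 302×9.80665×ln(3.829) = 2961.6×1.3426 ≈ 3976 m/s.
Stage 2: m₀ = 26,880 kg, m_f = 26,880 − 19,900 = 6,980 kg; Δv = 432×9.80665×ln(3.851) = 4236.5×1.3483 ≈ 5712 m/s.
Total Δv = 3976 + 5712 = 9688 m/s.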